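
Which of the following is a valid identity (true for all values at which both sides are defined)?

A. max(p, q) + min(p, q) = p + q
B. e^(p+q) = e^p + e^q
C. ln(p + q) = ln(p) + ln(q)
A: holds — e.g. at (2, 7), both sides equal 9.
B: fails at (2, 7) — LHS = e^9 ≈ 8103, RHS = e^2 + e^7 ≈ 1104.
C: fails at (2, 4) — LHS = ln(6) ≈ 1.792, RHS = ln(2) + ln(4) ≈ 2.079.

Answer: A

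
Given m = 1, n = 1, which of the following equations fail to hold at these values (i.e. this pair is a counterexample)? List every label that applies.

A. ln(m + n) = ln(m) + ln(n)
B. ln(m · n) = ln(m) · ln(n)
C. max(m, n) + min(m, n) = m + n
Evaluating each claim at the given values:
A. LHS = ln(2) ≈ 0.6931, RHS = 0 → fails here (LHS ≠ RHS)
B. LHS = 0, RHS = 0 → holds here (LHS = RHS)
C. LHS = 2, RHS = 2 → holds here (LHS = RHS)

Answer: A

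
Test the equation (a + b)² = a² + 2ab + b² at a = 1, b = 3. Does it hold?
Holds

Substituting a = 1, b = 3:

LHS = (1 + 3)² = 16
RHS = 1² + 2·1·3 + 3² = 16

LHS = RHS, so the equation holds at this point.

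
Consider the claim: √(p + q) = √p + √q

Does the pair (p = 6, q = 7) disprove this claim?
Substituting p = 6, q = 7:
LHS = √(6 + 7) = √(13) ≈ 3.606
RHS = √6 + √7 = √(6) + √(7) ≈ 5.095

Since LHS ≠ RHS, this pair disproves the claim.

Answer: Yes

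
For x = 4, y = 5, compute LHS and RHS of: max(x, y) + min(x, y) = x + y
LHS = max(4, 5) + min(4, 5) = 9
RHS = 4 + 5 = 9

LHS = RHS: the two sides agree.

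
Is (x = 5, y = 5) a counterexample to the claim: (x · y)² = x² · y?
Substituting x = 5, y = 5:
LHS = (5 · 5)² = 625
RHS = 5² · 5 = 125

Since LHS ≠ RHS, this pair disproves the claim.

Answer: Yes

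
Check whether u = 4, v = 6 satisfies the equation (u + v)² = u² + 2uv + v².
Substituting u = 4, v = 6:

LHS = (4 + 6)² = 100
RHS = 4² + 2·4·6 + 6² = 100

LHS = RHS, so the equation holds at this point.

Answer: Holds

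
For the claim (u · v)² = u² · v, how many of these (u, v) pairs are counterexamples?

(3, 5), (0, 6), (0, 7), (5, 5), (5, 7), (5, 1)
3

Testing each pair:
(3, 5): LHS = 225, RHS = 45 → counterexample
(0, 6): LHS = 0, RHS = 0 → satisfies claim
(0, 7): LHS = 0, RHS = 0 → satisfies claim
(5, 5): LHS = 625, RHS = 125 → counterexample
(5, 7): LHS = 1225, RHS = 175 → counterexample
(5, 1): LHS = 25, RHS = 25 → satisfies claim

That makes 3 counterexamples.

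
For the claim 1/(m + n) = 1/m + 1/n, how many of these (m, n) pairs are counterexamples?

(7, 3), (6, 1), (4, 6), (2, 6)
4

Testing each pair:
(7, 3): LHS = 1/10, RHS = 10/21 → counterexample
(6, 1): LHS = 1/7, RHS = 7/6 → counterexample
(4, 6): LHS = 1/10, RHS = 5/12 → counterexample
(2, 6): LHS = 1/8, RHS = 2/3 → counterexample

That makes 4 counterexamples.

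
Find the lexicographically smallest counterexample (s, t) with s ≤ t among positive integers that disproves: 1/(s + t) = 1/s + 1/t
(s, t) = (1, 1)

Substituting (1, 1) into the claim:
LHS = 1/(1 + 1) = 1/2
RHS = 1/1 + 1/1 = 2

Since LHS ≠ RHS, this pair disproves the claim, and no lexicographically smaller pair (s ≤ t, positive integers) does.

For instance (2, 7) is also a counterexample (LHS = 1/9, RHS = 9/14), but it's lexicographically larger.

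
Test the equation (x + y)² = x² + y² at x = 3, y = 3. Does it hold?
Fails

Substituting x = 3, y = 3:

LHS = (3 + 3)² = 36
RHS = 3² + 3² = 18

LHS ≠ RHS, so the equation does not hold at this point.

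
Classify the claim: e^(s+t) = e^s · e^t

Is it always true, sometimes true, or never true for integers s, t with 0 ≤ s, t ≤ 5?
Always true

The identity holds for every pair in the range. For instance at (s, t) = (2, 5): both sides equal e^7 ≈ 1097.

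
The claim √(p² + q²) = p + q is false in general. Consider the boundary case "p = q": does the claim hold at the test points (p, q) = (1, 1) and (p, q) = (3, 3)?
At (1, 1): LHS = √(2) ≈ 1.414 ≠ RHS = 2
At (3, 3): LHS = 3·√(2) ≈ 4.243 ≠ RHS = 6

Answer: No, fails at both test points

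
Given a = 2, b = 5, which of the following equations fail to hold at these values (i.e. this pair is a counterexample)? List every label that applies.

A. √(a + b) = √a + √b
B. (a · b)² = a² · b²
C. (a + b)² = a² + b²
Evaluating each claim at the given values:
A. LHS = √(7) ≈ 2.646, RHS = √(2) + √(5) ≈ 3.65 → fails here (LHS ≠ RHS)
B. LHS = 100, RHS = 100 → holds here (LHS = RHS)
C. LHS = 49, RHS = 29 → fails here (LHS ≠ RHS)

Answer: A, C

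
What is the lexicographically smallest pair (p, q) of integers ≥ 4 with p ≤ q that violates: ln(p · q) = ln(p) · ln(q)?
(p, q) = (4, 4)

Substituting (4, 4) into the claim:
LHS = ln(4 · 4) = ln(16) ≈ 2.773
RHS = ln(4) · ln(4) = ln(4)² ≈ 1.922

Since LHS ≠ RHS, this pair disproves the claim, and no lexicographically smaller pair (p ≤ q, integers ≥ 4) does.

For instance (8, 10) is also a counterexample (LHS = ln(80) ≈ 4.382, RHS = ln(8)·ln(10) ≈ 4.788), but it's lexicographically larger.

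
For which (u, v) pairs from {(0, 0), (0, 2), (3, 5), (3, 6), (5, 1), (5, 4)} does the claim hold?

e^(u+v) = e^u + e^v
Testing each pair:
(0, 0): LHS = 1, RHS = 2 → fails
(0, 2): LHS = e^2 ≈ 7.389, RHS = 1 + e^2 ≈ 8.389 → fails
(3, 5): LHS = e^8 ≈ 2981, RHS = e^3 + e^5 ≈ 168.5 → fails
(3, 6): LHS = e^9 ≈ 8103, RHS = e^3 + e^6 ≈ 423.5 → fails
(5, 1): LHS = e^6 ≈ 403.4, RHS = e + e^5 ≈ 151.1 → fails
(5, 4): LHS = e^9 ≈ 8103, RHS = e^4 + e^5 ≈ 203 → fails

No pair satisfies the claim.

Answer: None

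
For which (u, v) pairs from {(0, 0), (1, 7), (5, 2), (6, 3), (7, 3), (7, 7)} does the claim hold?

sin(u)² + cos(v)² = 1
(0, 0), (7, 7)

Testing each pair:
(0, 0): LHS = 1, RHS = 1 → holds
(1, 7): LHS = cos(7)² + sin(1)² ≈ 1.276, RHS = 1 → fails
(5, 2): LHS = cos(2)² + sin(5)² ≈ 1.093, RHS = 1 → fails
(6, 3): LHS = sin(6)² + cos(3)² ≈ 1.058, RHS = 1 → fails
(7, 3): LHS = sin(7)² + cos(3)² ≈ 1.412, RHS = 1 → fails
(7, 7): LHS = sin(7)² + cos(7)² = 1, RHS = 1 → holds

2 of 6 pairs satisfy the claim.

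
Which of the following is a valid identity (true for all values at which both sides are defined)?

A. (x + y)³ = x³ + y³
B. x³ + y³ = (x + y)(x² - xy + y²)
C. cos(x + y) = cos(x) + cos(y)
A: fails at (1, 4) — LHS = 125, RHS = 65.
B: holds — e.g. at (5, 8), both sides equal 637.
C: fails at (4, 6) — LHS = cos(10) ≈ -0.8391, RHS = cos(4) + cos(6) ≈ 0.3065.

Answer: B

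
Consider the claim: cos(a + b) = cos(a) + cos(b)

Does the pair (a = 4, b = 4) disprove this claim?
Substituting a = 4, b = 4:
LHS = cos(4 + 4) = cos(8) ≈ -0.1455
RHS = cos(4) + cos(4) = 2·cos(4) ≈ -1.307

Since LHS ≠ RHS, this pair disproves the claim.

Answer: Yes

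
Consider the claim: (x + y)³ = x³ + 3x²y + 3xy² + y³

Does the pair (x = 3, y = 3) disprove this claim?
No

Substituting x = 3, y = 3:
LHS = (3 + 3)³ = 216
RHS = 3³ + 3·3²·3 + 3·3·3² + 3³ = 216

The sides agree, so this pair does not disprove the claim.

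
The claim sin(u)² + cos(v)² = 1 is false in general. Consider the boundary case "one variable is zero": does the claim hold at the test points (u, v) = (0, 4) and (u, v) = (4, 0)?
At (0, 4): LHS = cos(4)² ≈ 0.4272 ≠ RHS = 1
At (4, 0): LHS = sin(4)² + 1 ≈ 1.573 ≠ RHS = 1

Answer: No, fails at both test points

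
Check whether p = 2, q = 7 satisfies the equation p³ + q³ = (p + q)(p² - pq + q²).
Holds

Substituting p = 2, q = 7:

LHS = 2³ + 7³ = 351
RHS = (2 + 7)(2² - 2·7 + 7²) = 351

LHS = RHS, so the equation holds at this point.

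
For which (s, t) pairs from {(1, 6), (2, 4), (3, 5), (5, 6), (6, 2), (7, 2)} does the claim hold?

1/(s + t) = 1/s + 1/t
Testing each pair:
(1, 6): LHS = 1/7, RHS = 7/6 → fails
(2, 4): LHS = 1/6, RHS = 3/4 → fails
(3, 5): LHS = 1/8, RHS = 8/15 → fails
(5, 6): LHS = 1/11, RHS = 11/30 → fails
(6, 2): LHS = 1/8, RHS = 2/3 → fails
(7, 2): LHS = 1/9, RHS = 9/14 → fails

No pair satisfies the claim.

Answer: None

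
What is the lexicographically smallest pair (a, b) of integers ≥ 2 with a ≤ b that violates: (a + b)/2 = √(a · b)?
(a, b) = (2, 3)

Substituting (2, 3) into the claim:
LHS = (2 + 3)/2 = 5/2
RHS = √(2 · 3) = √(6) ≈ 2.449

Since LHS ≠ RHS, this pair disproves the claim, and no lexicographically smaller pair (a ≤ b, integers ≥ 2) does.

For instance (4, 5) is also a counterexample (LHS = 9/2, RHS = 2·√(5) ≈ 4.472), but it's lexicographically larger.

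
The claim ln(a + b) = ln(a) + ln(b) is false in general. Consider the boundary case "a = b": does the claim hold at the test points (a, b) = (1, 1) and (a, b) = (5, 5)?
No, fails at both test points

At (1, 1): LHS = ln(2) ≈ 0.6931 ≠ RHS = 0
At (5, 5): LHS = ln(10) ≈ 2.303 ≠ RHS = 2·ln(5) ≈ 3.219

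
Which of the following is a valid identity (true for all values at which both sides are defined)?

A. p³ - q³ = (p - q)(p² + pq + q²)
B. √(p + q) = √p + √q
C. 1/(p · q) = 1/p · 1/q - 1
A

A: holds — e.g. at (0, 1), both sides equal -1.
B: fails at (2, 2) — LHS = 2, RHS = 2·√(2) ≈ 2.828.
C: fails at (1, 2) — LHS = 1/2, RHS = -1/2.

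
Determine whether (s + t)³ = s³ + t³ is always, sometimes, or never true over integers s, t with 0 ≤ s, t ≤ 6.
Sometimes true

It holds at (s, t) = (3, 0) (both sides equal 27), but fails at (s, t) = (6, 5) (LHS = 1331, RHS = 341).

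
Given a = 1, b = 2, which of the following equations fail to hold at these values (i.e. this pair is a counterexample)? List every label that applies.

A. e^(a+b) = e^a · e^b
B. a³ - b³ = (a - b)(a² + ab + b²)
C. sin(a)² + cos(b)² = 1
Evaluating each claim at the given values:
A. LHS = e^3 ≈ 20.09, RHS = e^3 ≈ 20.09 → holds here (LHS = RHS)
B. LHS = -7, RHS = -7 → holds here (LHS = RHS)
C. LHS = cos(2)² + sin(1)² ≈ 0.8813, RHS = 1 → fails here (LHS ≠ RHS)

Answer: C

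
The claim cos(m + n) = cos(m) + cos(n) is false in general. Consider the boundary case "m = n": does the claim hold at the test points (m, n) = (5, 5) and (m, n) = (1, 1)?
No, fails at both test points

At (5, 5): LHS = cos(10) ≈ -0.8391 ≠ RHS = 2·cos(5) ≈ 0.5673
At (1, 1): LHS = cos(2) ≈ -0.4161 ≠ RHS = 2·cos(1) ≈ 1.081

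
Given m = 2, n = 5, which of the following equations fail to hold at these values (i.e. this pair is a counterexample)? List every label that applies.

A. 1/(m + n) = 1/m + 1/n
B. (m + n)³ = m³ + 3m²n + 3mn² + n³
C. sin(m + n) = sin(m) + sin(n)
A, C

Evaluating each claim at the given values:
A. LHS = 1/7, RHS = 7/10 → fails here (LHS ≠ RHS)
B. LHS = 343, RHS = 343 → holds here (LHS = RHS)
C. LHS = sin(7) ≈ 0.657, RHS = sin(5) + sin(2) ≈ -0.04963 → fails here (LHS ≠ RHS)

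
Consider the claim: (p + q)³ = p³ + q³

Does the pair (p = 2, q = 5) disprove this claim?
Yes

Substituting p = 2, q = 5:
LHS = (2 + 5)³ = 343
RHS = 2³ + 5³ = 133

Since LHS ≠ RHS, this pair disproves the claim.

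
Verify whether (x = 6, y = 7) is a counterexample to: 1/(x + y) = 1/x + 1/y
Yes

Substituting x = 6, y = 7:
LHS = 1/(6 + 7) = 1/13
RHS = 1/6 + 1/7 = 13/42

Since LHS ≠ RHS, this pair disproves the claim.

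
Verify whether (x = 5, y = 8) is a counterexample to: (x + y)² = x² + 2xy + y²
No

Substituting x = 5, y = 8:
LHS = (5 + 8)² = 169
RHS = 5² + 2·5·8 + 8² = 169

The sides agree, so this pair does not disprove the claim.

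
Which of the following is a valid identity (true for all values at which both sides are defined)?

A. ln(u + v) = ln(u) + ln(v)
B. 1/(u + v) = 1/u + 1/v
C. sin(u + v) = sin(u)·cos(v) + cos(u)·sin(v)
A: fails at (5, 5) — LHS = ln(10) ≈ 2.303, RHS = 2·ln(5) ≈ 3.219.
B: fails at (3, 7) — LHS = 1/10, RHS = 10/21.
C: holds — e.g. at (4, 6), both sides equal sin(10) ≈ -0.544.

Answer: C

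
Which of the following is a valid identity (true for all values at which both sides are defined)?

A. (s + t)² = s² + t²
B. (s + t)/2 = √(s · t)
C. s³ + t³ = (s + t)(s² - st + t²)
A: fails at (1, 5) — LHS = 36, RHS = 26.
B: fails at (3, 4) — LHS = 7/2, RHS = 2·√(3) ≈ 3.464.
C: holds — e.g. at (2, 3), both sides equal 35.

Answer: C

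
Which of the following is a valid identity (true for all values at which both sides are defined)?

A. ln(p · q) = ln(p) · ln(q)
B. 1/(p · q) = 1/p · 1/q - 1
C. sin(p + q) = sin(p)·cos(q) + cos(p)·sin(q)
C

A: fails at (5, 8) — LHS = ln(40) ≈ 3.689, RHS = ln(5)·ln(8) ≈ 3.347.
B: fails at (1, 5) — LHS = 1/5, RHS = -4/5.
C: holds — e.g. at (1, 1), both sides equal sin(2) ≈ 0.9093.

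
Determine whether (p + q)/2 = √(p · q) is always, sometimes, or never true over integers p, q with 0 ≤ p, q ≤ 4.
Sometimes true

It holds at (p, q) = (4, 4) (both sides equal 4), but fails at (p, q) = (1, 3) (LHS = 2, RHS = √(3) ≈ 1.732).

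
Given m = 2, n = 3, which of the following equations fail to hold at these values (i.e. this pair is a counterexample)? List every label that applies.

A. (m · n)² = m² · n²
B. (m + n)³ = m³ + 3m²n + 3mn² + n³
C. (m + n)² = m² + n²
Evaluating each claim at the given values:
A. LHS = 36, RHS = 36 → holds here (LHS = RHS)
B. LHS = 125, RHS = 125 → holds here (LHS = RHS)
C. LHS = 25, RHS = 13 → fails here (LHS ≠ RHS)

Answer: C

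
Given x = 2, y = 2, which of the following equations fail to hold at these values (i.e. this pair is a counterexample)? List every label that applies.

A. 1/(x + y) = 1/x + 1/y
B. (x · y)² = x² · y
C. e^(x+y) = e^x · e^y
Evaluating each claim at the given values:
A. LHS = 1/4, RHS = 1 → fails here (LHS ≠ RHS)
B. LHS = 16, RHS = 8 → fails here (LHS ≠ RHS)
C. LHS = e^4 ≈ 54.6, RHS = e^4 ≈ 54.6 → holds here (LHS = RHS)

Answer: A, B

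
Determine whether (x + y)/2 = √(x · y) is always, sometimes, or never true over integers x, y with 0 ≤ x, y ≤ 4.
It holds at (x, y) = (1, 1) (both sides equal 1), but fails at (x, y) = (0, 1) (LHS = 1/2, RHS = 0).

Answer: Sometimes true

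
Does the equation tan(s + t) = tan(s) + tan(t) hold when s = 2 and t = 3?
Fails

Substituting s = 2, t = 3:

LHS = tan(2 + 3) = tan(5) ≈ -3.381
RHS = tan(2) + tan(3) ≈ -2.328

LHS ≠ RHS, so the equation does not hold at this point.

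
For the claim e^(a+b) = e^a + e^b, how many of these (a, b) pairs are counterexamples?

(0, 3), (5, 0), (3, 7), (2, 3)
4

Testing each pair:
(0, 3): LHS = e^3 ≈ 20.09, RHS = 1 + e^3 ≈ 21.09 → counterexample
(5, 0): LHS = e^5 ≈ 148.4, RHS = 1 + e^5 ≈ 149.4 → counterexample
(3, 7): LHS = e^10 ≈ 22026.5, RHS = e^3 + e^7 ≈ 1117 → counterexample
(2, 3): LHS = e^5 ≈ 148.4, RHS = e^2 + e^3 ≈ 27.47 → counterexample

That makes 4 counterexamples.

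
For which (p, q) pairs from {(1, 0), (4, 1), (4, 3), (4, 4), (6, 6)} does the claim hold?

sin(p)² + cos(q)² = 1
Testing each pair:
(1, 0): LHS = sin(1)² + 1 ≈ 1.708, RHS = 1 → fails
(4, 1): LHS = cos(1)² + sin(4)² ≈ 0.8647, RHS = 1 → fails
(4, 3): LHS = sin(4)² + cos(3)² ≈ 1.553, RHS = 1 → fails
(4, 4): LHS = cos(4)² + sin(4)² = 1, RHS = 1 → holds
(6, 6): LHS = sin(6)² + cos(6)² = 1, RHS = 1 → holds

2 of 5 pairs satisfy the claim.

Answer: (4, 4), (6, 6)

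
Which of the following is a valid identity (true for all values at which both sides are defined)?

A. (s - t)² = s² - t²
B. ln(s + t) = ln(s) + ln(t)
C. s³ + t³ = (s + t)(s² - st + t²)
A: fails at (2, 4) — LHS = 4, RHS = -12.
B: fails at (4, 5) — LHS = ln(9) ≈ 2.197, RHS = ln(4) + ln(5) ≈ 2.996.
C: holds — e.g. at (3, 5), both sides equal 152.

Answer: C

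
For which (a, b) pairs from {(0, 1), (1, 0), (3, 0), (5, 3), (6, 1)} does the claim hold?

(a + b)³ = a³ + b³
Testing each pair:
(0, 1): LHS = 1, RHS = 1 → holds
(1, 0): LHS = 1, RHS = 1 → holds
(3, 0): LHS = 27, RHS = 27 → holds
(5, 3): LHS = 512, RHS = 152 → fails
(6, 1): LHS = 343, RHS = 217 → fails

3 of 5 pairs satisfy the claim.

Answer: (0, 1), (1, 0), (3, 0)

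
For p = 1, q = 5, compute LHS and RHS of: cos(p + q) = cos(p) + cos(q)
LHS = cos(1 + 5) = cos(6) ≈ 0.9602
RHS = cos(1) + cos(5) ≈ 0.824

LHS ≠ RHS (they differ by about 0.1362), so the equation does not hold here.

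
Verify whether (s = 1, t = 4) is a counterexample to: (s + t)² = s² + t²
Yes

Substituting s = 1, t = 4:
LHS = (1 + 4)² = 25
RHS = 1² + 4² = 17

Since LHS ≠ RHS, this pair disproves the claim.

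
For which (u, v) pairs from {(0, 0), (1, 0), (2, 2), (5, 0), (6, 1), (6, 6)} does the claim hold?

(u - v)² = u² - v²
Testing each pair:
(0, 0): LHS = 0, RHS = 0 → holds
(1, 0): LHS = 1, RHS = 1 → holds
(2, 2): LHS = 0, RHS = 0 → holds
(5, 0): LHS = 25, RHS = 25 → holds
(6, 1): LHS = 25, RHS = 35 → fails
(6, 6): LHS = 0, RHS = 0 → holds

5 of 6 pairs satisfy the claim.

Answer: (0, 0), (1, 0), (2, 2), (5, 0), (6, 6)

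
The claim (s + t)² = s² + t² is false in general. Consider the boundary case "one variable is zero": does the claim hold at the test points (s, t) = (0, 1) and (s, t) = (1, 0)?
Yes, holds at both test points

At (0, 1): LHS = 1, RHS = 1 → equal
At (1, 0): LHS = 1, RHS = 1 → equal

So the claim does hold at both of these boundary points, even though it is not an identity.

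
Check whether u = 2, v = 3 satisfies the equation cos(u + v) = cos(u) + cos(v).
Substituting u = 2, v = 3:

LHS = cos(2 + 3) = cos(5) ≈ 0.2837
RHS = cos(2) + cos(3) ≈ -1.406

LHS ≠ RHS, so the equation does not hold at this point.

Answer: Fails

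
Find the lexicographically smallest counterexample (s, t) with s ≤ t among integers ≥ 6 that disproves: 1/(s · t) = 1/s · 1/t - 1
(s, t) = (6, 6)

Substituting (6, 6) into the claim:
LHS = 1/(6 · 6) = 1/36
RHS = 1/6 · 1/6 - 1 = -35/36

Since LHS ≠ RHS, this pair disproves the claim, and no lexicographically smaller pair (s ≤ t, integers ≥ 6) does.

For instance (8, 11) is also a counterexample (LHS = 1/88, RHS = -87/88), but it's lexicographically larger.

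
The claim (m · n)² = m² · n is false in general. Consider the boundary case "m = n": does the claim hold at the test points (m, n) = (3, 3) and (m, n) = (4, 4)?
At (3, 3): LHS = 81 ≠ RHS = 27
At (4, 4): LHS = 256 ≠ RHS = 64

Answer: No, fails at both test points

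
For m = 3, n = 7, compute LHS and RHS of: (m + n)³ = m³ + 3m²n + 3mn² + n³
LHS = (3 + 7)³ = 1000
RHS = 3³ + 3·3²·7 + 3·3·7² + 7³ = 1000

LHS = RHS: the two sides agree.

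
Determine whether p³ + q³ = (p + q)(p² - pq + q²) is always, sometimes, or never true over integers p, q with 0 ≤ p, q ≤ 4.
The identity holds for every pair in the range. For instance at (p, q) = (4, 2): both sides equal 72.

Answer: Always true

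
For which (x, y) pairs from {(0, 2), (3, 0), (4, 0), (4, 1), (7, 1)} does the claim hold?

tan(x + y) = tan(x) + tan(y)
(0, 2), (3, 0), (4, 0)

Testing each pair:
(0, 2): LHS = tan(2) ≈ -2.185, RHS = tan(2) ≈ -2.185 → holds
(3, 0): LHS = tan(3) ≈ -0.1425, RHS = tan(3) ≈ -0.1425 → holds
(4, 0): LHS = tan(4) ≈ 1.158, RHS = tan(4) ≈ 1.158 → holds
(4, 1): LHS = tan(5) ≈ -3.381, RHS = tan(4) + tan(1) ≈ 2.715 → fails
(7, 1): LHS = tan(8) ≈ -6.8, RHS = tan(7) + tan(1) ≈ 2.429 → fails

3 of 5 pairs satisfy the claim.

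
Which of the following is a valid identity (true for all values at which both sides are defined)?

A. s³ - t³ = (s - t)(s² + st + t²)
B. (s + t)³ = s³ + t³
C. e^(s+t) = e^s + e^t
A: holds — e.g. at (1, 5), both sides equal -124.
B: fails at (3, 5) — LHS = 512, RHS = 152.
C: fails at (3, 5) — LHS = e^8 ≈ 2981, RHS = e^3 + e^5 ≈ 168.5.

Answer: A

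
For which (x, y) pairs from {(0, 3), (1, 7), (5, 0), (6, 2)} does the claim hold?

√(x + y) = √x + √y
(0, 3), (5, 0)

Testing each pair:
(0, 3): LHS = √(3) ≈ 1.732, RHS = √(3) ≈ 1.732 → holds
(1, 7): LHS = 2·√(2) ≈ 2.828, RHS = 1 + √(7) ≈ 3.646 → fails
(5, 0): LHS = √(5) ≈ 2.236, RHS = √(5) ≈ 2.236 → holds
(6, 2): LHS = 2·√(2) ≈ 2.828, RHS = √(2) + √(6) ≈ 3.864 → fails

2 of 4 pairs satisfy the claim.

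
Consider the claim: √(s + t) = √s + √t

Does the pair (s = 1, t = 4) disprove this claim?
Yes

Substituting s = 1, t = 4:
LHS = √(1 + 4) = √(5) ≈ 2.236
RHS = √1 + √4 = 3

Since LHS ≠ RHS, this pair disproves the claim.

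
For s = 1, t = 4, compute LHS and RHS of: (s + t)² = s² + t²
LHS = (1 + 4)² = 25
RHS = 1² + 4² = 17

LHS ≠ RHS, so the equation does not hold here.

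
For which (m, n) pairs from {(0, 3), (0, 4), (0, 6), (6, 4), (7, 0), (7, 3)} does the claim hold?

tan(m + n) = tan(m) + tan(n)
Testing each pair:
(0, 3): LHS = tan(3) ≈ -0.1425, RHS = tan(3) ≈ -0.1425 → holds
(0, 4): LHS = tan(4) ≈ 1.158, RHS = tan(4) ≈ 1.158 → holds
(0, 6): LHS = tan(6) ≈ -0.291, RHS = tan(6) ≈ -0.291 → holds
(6, 4): LHS = tan(10) ≈ 0.6484, RHS = tan(6) + tan(4) ≈ 0.8668 → fails
(7, 0): LHS = tan(7) ≈ 0.8714, RHS = tan(7) ≈ 0.8714 → holds
(7, 3): LHS = tan(10) ≈ 0.6484, RHS = tan(3) + tan(7) ≈ 0.7289 → fails

4 of 6 pairs satisfy the claim.

Answer: (0, 3), (0, 4), (0, 6), (7, 0)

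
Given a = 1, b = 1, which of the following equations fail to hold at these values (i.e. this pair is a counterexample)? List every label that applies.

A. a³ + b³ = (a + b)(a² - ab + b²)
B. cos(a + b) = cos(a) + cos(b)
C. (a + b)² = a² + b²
B, C

Evaluating each claim at the given values:
A. LHS = 2, RHS = 2 → holds here (LHS = RHS)
B. LHS = cos(2) ≈ -0.4161, RHS = 2·cos(1) ≈ 1.081 → fails here (LHS ≠ RHS)
C. LHS = 4, RHS = 2 → fails here (LHS ≠ RHS)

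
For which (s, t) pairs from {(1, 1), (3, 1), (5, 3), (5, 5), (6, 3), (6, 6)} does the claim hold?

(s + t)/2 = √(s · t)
Testing each pair:
(1, 1): LHS = 1, RHS = 1 → holds
(3, 1): LHS = 2, RHS = √(3) ≈ 1.732 → fails
(5, 3): LHS = 4, RHS = √(15) ≈ 3.873 → fails
(5, 5): LHS = 5, RHS = 5 → holds
(6, 3): LHS = 9/2, RHS = 3·√(2) ≈ 4.243 → fails
(6, 6): LHS = 6, RHS = 6 → holds

3 of 6 pairs satisfy the claim.

Answer: (1, 1), (5, 5), (6, 6)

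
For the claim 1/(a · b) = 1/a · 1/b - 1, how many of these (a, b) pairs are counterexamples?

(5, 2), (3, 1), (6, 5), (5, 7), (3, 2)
Testing each pair:
(5, 2): LHS = 1/10, RHS = -9/10 → counterexample
(3, 1): LHS = 1/3, RHS = -2/3 → counterexample
(6, 5): LHS = 1/30, RHS = -29/30 → counterexample
(5, 7): LHS = 1/35, RHS = -34/35 → counterexample
(3, 2): LHS = 1/6, RHS = -5/6 → counterexample

That makes 5 counterexamples.

Answer: 5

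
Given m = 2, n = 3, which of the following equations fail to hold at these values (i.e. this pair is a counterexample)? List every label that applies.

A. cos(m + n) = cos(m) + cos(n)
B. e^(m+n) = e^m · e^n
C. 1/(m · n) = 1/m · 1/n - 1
Evaluating each claim at the given values:
A. LHS = cos(5) ≈ 0.2837, RHS = cos(3) + cos(2) ≈ -1.406 → fails here (LHS ≠ RHS)
B. LHS = e^5 ≈ 148.4, RHS = e^5 ≈ 148.4 → holds here (LHS = RHS)
C. LHS = 1/6, RHS = -5/6 → fails here (LHS ≠ RHS)

Answer: A, C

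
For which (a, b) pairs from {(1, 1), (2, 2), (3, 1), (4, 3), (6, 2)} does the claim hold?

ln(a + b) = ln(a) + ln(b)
(2, 2)

Testing each pair:
(1, 1): LHS = ln(2) ≈ 0.6931, RHS = 0 → fails
(2, 2): LHS = ln(4) ≈ 1.386, RHS = 2·ln(2) ≈ 1.386 → holds
(3, 1): LHS = ln(4) ≈ 1.386, RHS = ln(3) ≈ 1.099 → fails
(4, 3): LHS = ln(7) ≈ 1.946, RHS = ln(3) + ln(4) ≈ 2.485 → fails
(6, 2): LHS = ln(8) ≈ 2.079, RHS = ln(2) + ln(6) ≈ 2.485 → fails

1 of 5 pairs satisfies the claim.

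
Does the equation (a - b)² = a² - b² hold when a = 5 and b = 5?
Substituting a = 5, b = 5:

LHS = (5 - 5)² = 0
RHS = 5² - 5² = 0

LHS = RHS, so the equation holds at this point.

Answer: Holds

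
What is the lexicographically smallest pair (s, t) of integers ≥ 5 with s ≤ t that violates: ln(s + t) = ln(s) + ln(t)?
Substituting (5, 5) into the claim:
LHS = ln(5 + 5) = ln(10) ≈ 2.303
RHS = ln(5) + ln(5) = 2·ln(5) ≈ 3.219

Since LHS ≠ RHS, this pair disproves the claim, and no lexicographically smaller pair (s ≤ t, integers ≥ 5) does.

For instance (9, 12) is also a counterexample (LHS = ln(21) ≈ 3.045, RHS = ln(9) + ln(12) ≈ 4.682), but it's lexicographically larger.

Answer: (s, t) = (5, 5)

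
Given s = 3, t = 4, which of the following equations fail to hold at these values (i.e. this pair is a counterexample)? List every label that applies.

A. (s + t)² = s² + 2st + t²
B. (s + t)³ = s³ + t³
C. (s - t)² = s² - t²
Evaluating each claim at the given values:
A. LHS = 49, RHS = 49 → holds here (LHS = RHS)
B. LHS = 343, RHS = 91 → fails here (LHS ≠ RHS)
C. LHS = 1, RHS = -7 → fails here (LHS ≠ RHS)

Answer: B, C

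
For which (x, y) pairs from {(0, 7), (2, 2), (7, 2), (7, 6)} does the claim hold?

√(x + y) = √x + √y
Testing each pair:
(0, 7): LHS = √(7) ≈ 2.646, RHS = √(7) ≈ 2.646 → holds
(2, 2): LHS = 2, RHS = 2·√(2) ≈ 2.828 → fails
(7, 2): LHS = 3, RHS = √(2) + √(7) ≈ 4.06 → fails
(7, 6): LHS = √(13) ≈ 3.606, RHS = √(6) + √(7) ≈ 5.095 → fails

1 of 4 pairs satisfies the claim.

Answer: (0, 7)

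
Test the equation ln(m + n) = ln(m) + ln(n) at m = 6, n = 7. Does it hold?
Substituting m = 6, n = 7:

LHS = ln(6 + 7) = ln(13) ≈ 2.565
RHS = ln(6) + ln(7) ≈ 3.738

LHS ≠ RHS, so the equation does not hold at this point.

Answer: Fails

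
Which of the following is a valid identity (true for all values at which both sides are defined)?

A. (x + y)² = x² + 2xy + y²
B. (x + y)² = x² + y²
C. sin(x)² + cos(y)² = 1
A: holds — e.g. at (2, 5), both sides equal 49.
B: fails at (1, 2) — LHS = 9, RHS = 5.
C: fails at (6, 7) — LHS = sin(6)² + cos(7)² ≈ 0.6464, RHS = 1.

Answer: A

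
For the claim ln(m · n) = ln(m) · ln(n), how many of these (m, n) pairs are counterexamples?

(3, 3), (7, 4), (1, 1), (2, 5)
Testing each pair:
(3, 3): LHS = ln(9) ≈ 2.197, RHS = ln(3)² ≈ 1.207 → counterexample
(7, 4): LHS = ln(28) ≈ 3.332, RHS = ln(4)·ln(7) ≈ 2.698 → counterexample
(1, 1): LHS = 0, RHS = 0 → satisfies claim
(2, 5): LHS = ln(10) ≈ 2.303, RHS = ln(2)·ln(5) ≈ 1.116 → counterexample

That makes 3 counterexamples.

Answer: 3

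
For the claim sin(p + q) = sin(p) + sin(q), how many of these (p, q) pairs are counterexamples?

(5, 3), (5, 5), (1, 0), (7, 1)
3

Testing each pair:
(5, 3): LHS = sin(8) ≈ 0.9894, RHS = sin(5) + sin(3) ≈ -0.8178 → counterexample
(5, 5): LHS = sin(10) ≈ -0.544, RHS = 2·sin(5) ≈ -1.918 → counterexample
(1, 0): LHS = sin(1) ≈ 0.8415, RHS = sin(1) ≈ 0.8415 → satisfies claim
(7, 1): LHS = sin(8) ≈ 0.9894, RHS = sin(7) + sin(1) ≈ 1.498 → counterexample

That makes 3 counterexamples.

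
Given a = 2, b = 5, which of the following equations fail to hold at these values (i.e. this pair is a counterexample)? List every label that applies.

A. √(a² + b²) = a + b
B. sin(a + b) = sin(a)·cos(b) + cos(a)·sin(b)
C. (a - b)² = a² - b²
A, C

Evaluating each claim at the given values:
A. LHS = √(29) ≈ 5.385, RHS = 7 → fails here (LHS ≠ RHS)
B. LHS = sin(7) ≈ 0.657, RHS = sin(2)·cos(5) + sin(5)·cos(2) ≈ 0.657 → holds here (LHS = RHS)
C. LHS = 9, RHS = -21 → fails here (LHS ≠ RHS)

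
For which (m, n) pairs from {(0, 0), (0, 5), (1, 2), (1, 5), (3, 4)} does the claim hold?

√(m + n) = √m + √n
Testing each pair:
(0, 0): LHS = 0, RHS = 0 → holds
(0, 5): LHS = √(5) ≈ 2.236, RHS = √(5) ≈ 2.236 → holds
(1, 2): LHS = √(3) ≈ 1.732, RHS = 1 + √(2) ≈ 2.414 → fails
(1, 5): LHS = √(6) ≈ 2.449, RHS = 1 + √(5) ≈ 3.236 → fails
(3, 4): LHS = √(7) ≈ 2.646, RHS = √(3) + 2 ≈ 3.732 → fails

2 of 5 pairs satisfy the claim.

Answer: (0, 0), (0, 5)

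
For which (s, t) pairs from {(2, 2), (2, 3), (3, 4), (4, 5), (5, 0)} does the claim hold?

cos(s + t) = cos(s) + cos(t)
None

Testing each pair:
(2, 2): LHS = cos(4) ≈ -0.6536, RHS = 2·cos(2) ≈ -0.8323 → fails
(2, 3): LHS = cos(5) ≈ 0.2837, RHS = cos(3) + cos(2) ≈ -1.406 → fails
(3, 4): LHS = cos(7) ≈ 0.7539, RHS = cos(3) + cos(4) ≈ -1.644 → fails
(4, 5): LHS = cos(9) ≈ -0.9111, RHS = cos(4) + cos(5) ≈ -0.37 → fails
(5, 0): LHS = cos(5) ≈ 0.2837, RHS = cos(5) + 1 ≈ 1.284 → fails

No pair satisfies the claim.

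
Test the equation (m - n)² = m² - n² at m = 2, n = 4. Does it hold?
Fails

Substituting m = 2, n = 4:

LHS = (2 - 4)² = 4
RHS = 2² - 4² = -12

LHS ≠ RHS, so the equation does not hold at this point.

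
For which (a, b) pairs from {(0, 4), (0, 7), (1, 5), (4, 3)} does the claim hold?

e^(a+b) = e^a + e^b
Testing each pair:
(0, 4): LHS = e^4 ≈ 54.6, RHS = 1 + e^4 ≈ 55.6 → fails
(0, 7): LHS = e^7 ≈ 1097, RHS = 1 + e^7 ≈ 1098 → fails
(1, 5): LHS = e^6 ≈ 403.4, RHS = e + e^5 ≈ 151.1 → fails
(4, 3): LHS = e^7 ≈ 1097, RHS = e^3 + e^4 ≈ 74.68 → fails

No pair satisfies the claim.

Answer: None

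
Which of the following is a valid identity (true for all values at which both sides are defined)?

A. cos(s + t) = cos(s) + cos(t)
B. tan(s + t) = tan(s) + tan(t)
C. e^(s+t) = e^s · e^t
A: fails at (1, 1) — LHS = cos(2) ≈ -0.4161, RHS = 2·cos(1) ≈ 1.081.
B: fails at (1, 5) — LHS = tan(6) ≈ -0.291, RHS = tan(5) + tan(1) ≈ -1.823.
C: holds — e.g. at (1, 2), both sides equal e^3 ≈ 20.09.

Answer: C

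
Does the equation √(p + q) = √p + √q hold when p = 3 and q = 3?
Substituting p = 3, q = 3:

LHS = √(3 + 3) = √(6) ≈ 2.449
RHS = √3 + √3 = 2·√(3) ≈ 3.464

LHS ≠ RHS, so the equation does not hold at this point.

Answer: Fails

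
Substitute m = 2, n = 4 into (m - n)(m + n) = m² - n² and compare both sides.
LHS = (2 - 4)(2 + 4) = -12
RHS = 2² - 4² = -12

LHS = RHS: the two sides agree.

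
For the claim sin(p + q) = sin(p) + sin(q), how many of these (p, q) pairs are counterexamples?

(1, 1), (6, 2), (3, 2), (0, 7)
Testing each pair:
(1, 1): LHS = sin(2) ≈ 0.9093, RHS = 2·sin(1) ≈ 1.683 → counterexample
(6, 2): LHS = sin(8) ≈ 0.9894, RHS = sin(6) + sin(2) ≈ 0.6299 → counterexample
(3, 2): LHS = sin(5) ≈ -0.9589, RHS = sin(3) + sin(2) ≈ 1.05 → counterexample
(0, 7): LHS = sin(7) ≈ 0.657, RHS = sin(7) ≈ 0.657 → satisfies claim

That makes 3 counterexamples.

Answer: 3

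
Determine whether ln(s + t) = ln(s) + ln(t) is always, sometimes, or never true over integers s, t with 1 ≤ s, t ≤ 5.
Sometimes true

It holds at (s, t) = (2, 2) (both sides equal ln(4) ≈ 1.386), but fails at (s, t) = (2, 5) (LHS = ln(7) ≈ 1.946, RHS = ln(2) + ln(5) ≈ 2.303).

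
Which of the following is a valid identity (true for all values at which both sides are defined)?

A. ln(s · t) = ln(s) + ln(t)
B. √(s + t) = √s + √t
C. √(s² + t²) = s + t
A: holds — e.g. at (4, 4), both sides equal ln(16) ≈ 2.773.
B: fails at (3, 3) — LHS = √(6) ≈ 2.449, RHS = 2·√(3) ≈ 3.464.
C: fails at (4, 6) — LHS = 2·√(13) ≈ 7.211, RHS = 10.

Answer: A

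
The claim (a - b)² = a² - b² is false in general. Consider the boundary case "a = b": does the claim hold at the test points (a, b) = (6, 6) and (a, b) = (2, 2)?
Yes, holds at both test points

At (6, 6): LHS = 0, RHS = 0 → equal
At (2, 2): LHS = 0, RHS = 0 → equal

So the claim does hold at both of these boundary points, even though it is not an identity.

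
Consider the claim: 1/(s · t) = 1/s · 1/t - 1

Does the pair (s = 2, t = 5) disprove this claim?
Substituting s = 2, t = 5:
LHS = 1/(2 · 5) = 1/10
RHS = 1/2 · 1/5 - 1 = -9/10

Since LHS ≠ RHS, this pair disproves the claim.

Answer: Yes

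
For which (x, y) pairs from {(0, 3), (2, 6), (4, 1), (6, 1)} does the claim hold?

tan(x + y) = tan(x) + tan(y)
Testing each pair:
(0, 3): LHS = tan(3) ≈ -0.1425, RHS = tan(3) ≈ -0.1425 → holds
(2, 6): LHS = tan(8) ≈ -6.8, RHS = tan(2) + tan(6) ≈ -2.476 → fails
(4, 1): LHS = tan(5) ≈ -3.381, RHS = tan(4) + tan(1) ≈ 2.715 → fails
(6, 1): LHS = tan(7) ≈ 0.8714, RHS = tan(6) + tan(1) ≈ 1.266 → fails

1 of 4 pairs satisfies the claim.

Answer: (0, 3)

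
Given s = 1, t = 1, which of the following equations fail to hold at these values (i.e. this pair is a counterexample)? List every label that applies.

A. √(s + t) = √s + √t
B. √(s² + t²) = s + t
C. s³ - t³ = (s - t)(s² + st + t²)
A, B

Evaluating each claim at the given values:
A. LHS = √(2) ≈ 1.414, RHS = 2 → fails here (LHS ≠ RHS)
B. LHS = √(2) ≈ 1.414, RHS = 2 → fails here (LHS ≠ RHS)
C. LHS = 0, RHS = 0 → holds here (LHS = RHS)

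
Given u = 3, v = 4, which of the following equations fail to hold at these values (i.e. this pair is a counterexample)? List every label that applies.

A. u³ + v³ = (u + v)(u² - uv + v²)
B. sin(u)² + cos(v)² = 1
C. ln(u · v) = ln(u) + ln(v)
B

Evaluating each claim at the given values:
A. LHS = 91, RHS = 91 → holds here (LHS = RHS)
B. LHS = sin(3)² + cos(4)² ≈ 0.4472, RHS = 1 → fails here (LHS ≠ RHS)
C. LHS = ln(12) ≈ 2.485, RHS = ln(3) + ln(4) ≈ 2.485 → holds here (LHS = RHS)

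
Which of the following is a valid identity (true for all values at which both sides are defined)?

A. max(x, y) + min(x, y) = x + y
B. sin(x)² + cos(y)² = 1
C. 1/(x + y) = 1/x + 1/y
A

A: holds — e.g. at (1, 5), both sides equal 6.
B: fails at (6, 7) — LHS = sin(6)² + cos(7)² ≈ 0.6464, RHS = 1.
C: fails at (1, 1) — LHS = 1/2, RHS = 2.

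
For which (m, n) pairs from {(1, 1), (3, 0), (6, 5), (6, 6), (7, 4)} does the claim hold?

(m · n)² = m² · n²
Testing each pair:
(1, 1): LHS = 1, RHS = 1 → holds
(3, 0): LHS = 0, RHS = 0 → holds
(6, 5): LHS = 900, RHS = 900 → holds
(6, 6): LHS = 1296, RHS = 1296 → holds
(7, 4): LHS = 784, RHS = 784 → holds

Every pair satisfies the claim.

Answer: All pairs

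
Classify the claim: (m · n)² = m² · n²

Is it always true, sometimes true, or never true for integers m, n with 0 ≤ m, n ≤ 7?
The identity holds for every pair in the range. For instance at (m, n) = (0, 3): both sides equal 0.

Answer: Always true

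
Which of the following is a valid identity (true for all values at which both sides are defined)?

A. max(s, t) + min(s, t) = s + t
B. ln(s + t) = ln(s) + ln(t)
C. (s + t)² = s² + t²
A

A: holds — e.g. at (6, 7), both sides equal 13.
B: fails at (5, 8) — LHS = ln(13) ≈ 2.565, RHS = ln(5) + ln(8) ≈ 3.689.
C: fails at (3, 3) — LHS = 36, RHS = 18.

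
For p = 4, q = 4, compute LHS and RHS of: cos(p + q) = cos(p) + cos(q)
LHS = cos(4 + 4) = cos(8) ≈ -0.1455
RHS = cos(4) + cos(4) = 2·cos(4) ≈ -1.307

LHS ≠ RHS (they differ by about 1.162), so the equation does not hold here.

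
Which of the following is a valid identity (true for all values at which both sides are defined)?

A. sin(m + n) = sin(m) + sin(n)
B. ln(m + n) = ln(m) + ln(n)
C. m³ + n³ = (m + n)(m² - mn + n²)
C

A: fails at (5, 8) — LHS = sin(13) ≈ 0.4202, RHS = sin(5) + sin(8) ≈ 0.03043.
B: fails at (6, 7) — LHS = ln(13) ≈ 2.565, RHS = ln(6) + ln(7) ≈ 3.738.
C: holds — e.g. at (4, 6), both sides equal 280.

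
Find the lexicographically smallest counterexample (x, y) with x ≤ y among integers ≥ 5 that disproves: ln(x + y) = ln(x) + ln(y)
(x, y) = (5, 5)

Substituting (5, 5) into the claim:
LHS = ln(5 + 5) = ln(10) ≈ 2.303
RHS = ln(5) + ln(5) = 2·ln(5) ≈ 3.219

Since LHS ≠ RHS, this pair disproves the claim, and no lexicographically smaller pair (x ≤ y, integers ≥ 5) does.

For instance (8, 8) is also a counterexample (LHS = ln(16) ≈ 2.773, RHS = 2·ln(8) ≈ 4.159), but it's lexicographically larger.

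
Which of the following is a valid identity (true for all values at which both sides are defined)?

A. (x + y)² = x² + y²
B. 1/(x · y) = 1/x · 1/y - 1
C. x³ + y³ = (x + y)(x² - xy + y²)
C

A: fails at (4, 6) — LHS = 100, RHS = 52.
B: fails at (2, 4) — LHS = 1/8, RHS = -7/8.
C: holds — e.g. at (0, 1), both sides equal 1.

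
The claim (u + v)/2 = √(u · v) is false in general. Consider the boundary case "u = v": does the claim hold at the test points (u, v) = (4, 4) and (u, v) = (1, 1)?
At (4, 4): LHS = 4, RHS = 4 → equal
At (1, 1): LHS = 1, RHS = 1 → equal

So the claim does hold at both of these boundary points, even though it is not an identity.

Answer: Yes, holds at both test points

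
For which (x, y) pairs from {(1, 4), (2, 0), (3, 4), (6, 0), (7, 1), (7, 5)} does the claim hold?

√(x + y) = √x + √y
(2, 0), (6, 0)

Testing each pair:
(1, 4): LHS = √(5) ≈ 2.236, RHS = 3 → fails
(2, 0): LHS = √(2) ≈ 1.414, RHS = √(2) ≈ 1.414 → holds
(3, 4): LHS = √(7) ≈ 2.646, RHS = √(3) + 2 ≈ 3.732 → fails
(6, 0): LHS = √(6) ≈ 2.449, RHS = √(6) ≈ 2.449 → holds
(7, 1): LHS = 2·√(2) ≈ 2.828, RHS = 1 + √(7) ≈ 3.646 → fails
(7, 5): LHS = 2·√(3) ≈ 3.464, RHS = √(5) + √(7) ≈ 4.882 → fails

2 of 6 pairs satisfy the claim.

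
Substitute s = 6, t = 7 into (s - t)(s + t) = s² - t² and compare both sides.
LHS = (6 - 7)(6 + 7) = -13
RHS = 6² - 7² = -13

LHS = RHS: the two sides agree.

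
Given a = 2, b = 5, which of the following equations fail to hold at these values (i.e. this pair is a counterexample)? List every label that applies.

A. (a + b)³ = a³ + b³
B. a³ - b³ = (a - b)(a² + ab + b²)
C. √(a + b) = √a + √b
A, C

Evaluating each claim at the given values:
A. LHS = 343, RHS = 133 → fails here (LHS ≠ RHS)
B. LHS = -117, RHS = -117 → holds here (LHS = RHS)
C. LHS = √(7) ≈ 2.646, RHS = √(2) + √(5) ≈ 3.65 → fails here (LHS ≠ RHS)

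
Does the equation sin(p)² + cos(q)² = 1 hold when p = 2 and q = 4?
Substituting p = 2, q = 4:

LHS = sin(2)² + cos(4)² ≈ 1.254
RHS = 1

LHS ≠ RHS, so the equation does not hold at this point.

Answer: Fails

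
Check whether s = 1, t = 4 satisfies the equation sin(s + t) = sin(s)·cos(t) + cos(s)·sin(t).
Holds

Substituting s = 1, t = 4:

LHS = sin(1 + 4) = sin(5) ≈ -0.9589
RHS = sin(1)·cos(4) + cos(1)·sin(4) = sin(1)·cos(4) + sin(4)·cos(1) ≈ -0.9589

LHS = RHS, so the equation holds at this point.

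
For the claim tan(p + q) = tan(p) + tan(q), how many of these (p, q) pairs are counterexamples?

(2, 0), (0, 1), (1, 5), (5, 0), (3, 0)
Testing each pair:
(2, 0): LHS = tan(2) ≈ -2.185, RHS = tan(2) ≈ -2.185 → satisfies claim
(0, 1): LHS = tan(1) ≈ 1.557, RHS = tan(1) ≈ 1.557 → satisfies claim
(1, 5): LHS = tan(6) ≈ -0.291, RHS = tan(5) + tan(1) ≈ -1.823 → counterexample
(5, 0): LHS = tan(5) ≈ -3.381, RHS = tan(5) ≈ -3.381 → satisfies claim
(3, 0): LHS = tan(3) ≈ -0.1425, RHS = tan(3) ≈ -0.1425 → satisfies claim

That makes 1 counterexample.

Answer: 1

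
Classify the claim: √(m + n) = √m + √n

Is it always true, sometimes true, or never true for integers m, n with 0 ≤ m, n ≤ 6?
It holds at (m, n) = (0, 6) (both sides equal √(6) ≈ 2.449), but fails at (m, n) = (5, 3) (LHS = 2·√(2) ≈ 2.828, RHS = √(3) + √(5) ≈ 3.968).

Answer: Sometimes true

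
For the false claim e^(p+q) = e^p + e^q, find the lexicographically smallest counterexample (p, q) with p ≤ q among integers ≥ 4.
(p, q) = (4, 4)

Substituting (4, 4) into the claim:
LHS = e^(4+4) = e^8 ≈ 2981
RHS = e^4 + e^4 = 2·e^4 ≈ 109.2

Since LHS ≠ RHS, this pair disproves the claim, and no lexicographically smaller pair (p ≤ q, integers ≥ 4) does.

For instance (8, 11) is also a counterexample (LHS = e^19 ≈ 178482301.0, RHS = e^8 + e^11 ≈ 62855.1), but it's lexicographically larger.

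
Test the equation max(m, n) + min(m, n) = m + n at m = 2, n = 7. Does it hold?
Substituting m = 2, n = 7:

LHS = max(2, 7) + min(2, 7) = 9
RHS = 2 + 7 = 9

LHS = RHS, so the equation holds at this point.

Answer: Holds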